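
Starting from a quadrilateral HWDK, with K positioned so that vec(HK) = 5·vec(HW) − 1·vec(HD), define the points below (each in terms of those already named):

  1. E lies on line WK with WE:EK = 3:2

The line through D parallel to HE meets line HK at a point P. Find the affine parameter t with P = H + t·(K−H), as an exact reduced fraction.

Choose coordinates H = (0, 0), W = (1, 0), D = (0, 1), K = (5, -1).
1. E lies on line WK with WE:EK = 3:2 ⇒ E = (17/5, -3/5)
through D parallel to HE: direction (17/5, -3/5); meets HK at P = (-85/2, 17/2)
P = H + t·(K−H) with t = -17/2

t = -17/2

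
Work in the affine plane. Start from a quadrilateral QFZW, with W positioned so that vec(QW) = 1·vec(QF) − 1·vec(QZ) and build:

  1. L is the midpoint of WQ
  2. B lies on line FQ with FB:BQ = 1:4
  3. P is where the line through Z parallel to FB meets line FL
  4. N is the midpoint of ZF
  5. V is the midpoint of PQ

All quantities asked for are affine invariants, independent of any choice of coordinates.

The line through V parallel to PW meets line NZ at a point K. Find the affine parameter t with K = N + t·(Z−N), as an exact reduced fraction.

Set Q = (0, 0), F = (1, 0), Z = (0, 1), W = (1, -1); any affine frame gives the same invariant.
1. L is the midpoint of WQ ⇒ L = (1/2, -1/2)
2. B lies on line FQ with FB:BQ = 1:4 ⇒ B = (4/5, 0)
3. P is where the line through Z parallel to FB meets line FL ⇒ P = (2, 1)
4. N is the midpoint of ZF ⇒ N = (1/2, 1/2)
5. V is the midpoint of PQ ⇒ V = (1, 1/2)
through V parallel to PW: direction (-1, -2); meets NZ at K = (5/6, 1/6)
K = N + t·(Z−N) with t = -2/3

t = -2/3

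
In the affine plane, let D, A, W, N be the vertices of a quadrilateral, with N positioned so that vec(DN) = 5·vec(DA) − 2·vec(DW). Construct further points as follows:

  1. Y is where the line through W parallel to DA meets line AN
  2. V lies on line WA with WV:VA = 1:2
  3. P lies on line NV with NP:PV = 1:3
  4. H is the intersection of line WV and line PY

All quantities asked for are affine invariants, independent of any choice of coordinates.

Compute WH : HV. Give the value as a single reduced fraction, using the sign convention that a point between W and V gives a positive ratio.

WH:HV = -14/9

Assign D = (0, 0), A = (1, 0), W = (0, 1), N = (5, -2) — the answer is frame-independent, so this choice is without loss of generality.
1. Y is where the line through W parallel to DA meets line AN ⇒ Y = (-1, 1)
2. V lies on line WA with WV:VA = 1:2 ⇒ V = (1/3, 2/3)
3. P lies on line NV with NP:PV = 1:3 ⇒ P = (23/6, -4/3)
4. H is the intersection of line WV and line PY ⇒ H = (14/15, 1/15)
H = W + t·(V−W) with t = 14/5, so WH:HV = t:(1−t) = 14/5:-9/5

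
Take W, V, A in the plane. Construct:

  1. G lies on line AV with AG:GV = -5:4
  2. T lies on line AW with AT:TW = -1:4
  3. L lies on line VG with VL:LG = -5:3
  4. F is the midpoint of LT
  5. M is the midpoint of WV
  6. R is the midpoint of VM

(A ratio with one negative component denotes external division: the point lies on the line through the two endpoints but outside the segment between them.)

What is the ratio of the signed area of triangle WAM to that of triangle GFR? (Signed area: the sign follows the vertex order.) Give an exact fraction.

Work in coordinates with W = (0, 0), V = (1, 0), A = (0, 1).
1. G lies on line AV with AG:GV = -5:4 ⇒ G = (5, -4)
2. T lies on line AW with AT:TW = -1:4 ⇒ T = (0, 4/3)
3. L lies on line VG with VL:LG = -5:3 ⇒ L = (11, -10)
4. F is the midpoint of LT ⇒ F = (11/2, -13/3)
5. M is the midpoint of WV ⇒ M = (1/2, 0)
6. R is the midpoint of VM ⇒ R = (3/4, 0)
2·[WAM] = -1/2, 2·[GFR] = 7/12
[WAM]:[GFR] = -1/2:7/12 = -6/7

[WAM]:[GFR] = -6/7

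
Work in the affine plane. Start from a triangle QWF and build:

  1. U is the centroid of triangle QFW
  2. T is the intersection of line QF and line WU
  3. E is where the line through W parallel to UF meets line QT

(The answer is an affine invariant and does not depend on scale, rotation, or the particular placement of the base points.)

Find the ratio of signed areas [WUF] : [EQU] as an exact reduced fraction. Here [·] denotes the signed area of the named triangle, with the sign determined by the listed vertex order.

[WUF]:[EQU] = -1/2

Assign Q = (0, 0), W = (1, 0), F = (0, 1) — the answer is frame-independent, so this choice is without loss of generality.
1. U is the centroid of triangle QFW ⇒ U = (1/3, 1/3)
2. T is the intersection of line QF and line WU ⇒ T = (0, 1/2)
3. E is where the line through W parallel to UF meets line QT ⇒ E = (0, 2)
2·[WUF] = -1/3, 2·[EQU] = 2/3
[WUF]:[EQU] = -1/3:2/3 = -1/2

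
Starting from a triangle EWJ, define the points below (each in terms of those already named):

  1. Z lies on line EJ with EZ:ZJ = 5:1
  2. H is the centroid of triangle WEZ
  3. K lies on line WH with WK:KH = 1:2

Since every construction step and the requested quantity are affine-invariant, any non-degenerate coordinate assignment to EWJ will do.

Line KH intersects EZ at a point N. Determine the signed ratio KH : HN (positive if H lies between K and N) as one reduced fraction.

KH:HN = 4/3

Set E = (0, 0), W = (1, 0), J = (0, 1); any affine frame gives the same invariant.
1. Z lies on line EJ with EZ:ZJ = 5:1 ⇒ Z = (0, 5/6)
2. H is the centroid of triangle WEZ ⇒ H = (1/3, 5/18)
3. K lies on line WH with WK:KH = 1:2 ⇒ K = (7/9, 5/54)
line KH meets EZ at N = (0, 5/12)
H = K + t·(N−K) with t = 4/7, so KH:HN = 4/7:3/7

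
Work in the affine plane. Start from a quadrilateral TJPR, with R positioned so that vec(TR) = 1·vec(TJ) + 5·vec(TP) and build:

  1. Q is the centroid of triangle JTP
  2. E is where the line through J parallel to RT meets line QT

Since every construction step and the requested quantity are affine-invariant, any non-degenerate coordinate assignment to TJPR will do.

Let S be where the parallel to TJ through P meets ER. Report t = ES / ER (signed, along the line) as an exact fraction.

t = -1/15

Choose coordinates T = (0, 0), J = (1, 0), P = (0, 1), R = (1, 5).
1. Q is the centroid of triangle JTP ⇒ Q = (1/3, 1/3)
2. E is where the line through J parallel to RT meets line QT ⇒ E = (5/4, 5/4)
through P parallel to TJ: direction (1, 0); meets ER at S = (19/15, 1)
S = E + t·(R−E) with t = -1/15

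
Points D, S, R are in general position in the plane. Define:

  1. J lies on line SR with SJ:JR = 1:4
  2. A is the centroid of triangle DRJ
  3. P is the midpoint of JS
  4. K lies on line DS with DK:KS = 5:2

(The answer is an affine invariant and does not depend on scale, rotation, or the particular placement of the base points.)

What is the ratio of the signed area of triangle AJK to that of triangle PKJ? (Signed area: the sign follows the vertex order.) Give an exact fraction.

[AJK]:[PKJ] = 13/3

Assign D = (0, 0), S = (1, 0), R = (0, 1) — the answer is frame-independent, so this choice is without loss of generality.
1. J lies on line SR with SJ:JR = 1:4 ⇒ J = (4/5, 1/5)
2. A is the centroid of triangle DRJ ⇒ A = (4/15, 2/5)
3. P is the midpoint of JS ⇒ P = (9/10, 1/10)
4. K lies on line DS with DK:KS = 5:2 ⇒ K = (5/7, 0)
2·[AJK] = -13/105, 2·[PKJ] = -1/35
[AJK]:[PKJ] = -13/105:-1/35 = 13/3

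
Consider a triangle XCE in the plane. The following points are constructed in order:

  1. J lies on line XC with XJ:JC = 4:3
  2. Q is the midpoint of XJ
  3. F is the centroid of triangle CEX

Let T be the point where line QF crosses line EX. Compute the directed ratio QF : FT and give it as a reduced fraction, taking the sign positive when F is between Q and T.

Choose coordinates X = (0, 0), C = (1, 0), E = (0, 1).
1. J lies on line XC with XJ:JC = 4:3 ⇒ J = (4/7, 0)
2. Q is the midpoint of XJ ⇒ Q = (2/7, 0)
3. F is the centroid of triangle CEX ⇒ F = (1/3, 1/3)
line QF meets EX at T = (0, -2)
F = Q + t·(T−Q) with t = -1/6, so QF:FT = -1/6:7/6

QF:FT = -1/7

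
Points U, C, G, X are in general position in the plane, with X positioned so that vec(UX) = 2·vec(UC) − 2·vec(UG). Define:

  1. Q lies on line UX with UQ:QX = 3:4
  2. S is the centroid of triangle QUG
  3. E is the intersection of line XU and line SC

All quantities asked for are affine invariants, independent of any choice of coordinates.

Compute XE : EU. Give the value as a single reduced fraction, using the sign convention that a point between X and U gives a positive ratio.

XE:EU = -29

Choose coordinates U = (0, 0), C = (1, 0), G = (0, 1), X = (2, -2).
1. Q lies on line UX with UQ:QX = 3:4 ⇒ Q = (6/7, -6/7)
2. S is the centroid of triangle QUG ⇒ S = (2/7, 1/21)
3. E is the intersection of line XU and line SC ⇒ E = (-1/14, 1/14)
E = X + t·(U−X) with t = 29/28, so XE:EU = t:(1−t) = 29/28:-1/28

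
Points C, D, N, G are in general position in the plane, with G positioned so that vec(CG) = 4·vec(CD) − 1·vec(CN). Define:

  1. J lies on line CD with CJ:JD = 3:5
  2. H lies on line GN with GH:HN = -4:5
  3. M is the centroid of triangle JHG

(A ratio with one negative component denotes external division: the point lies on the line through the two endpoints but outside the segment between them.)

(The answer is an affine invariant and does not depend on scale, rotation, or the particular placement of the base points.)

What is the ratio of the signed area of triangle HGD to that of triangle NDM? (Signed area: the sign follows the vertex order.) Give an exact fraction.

Work in coordinates with C = (0, 0), D = (1, 0), N = (0, 1), G = (4, -1).
1. J lies on line CD with CJ:JD = 3:5 ⇒ J = (3/8, 0)
2. H lies on line GN with GH:HN = -4:5 ⇒ H = (20, -9)
3. M is the centroid of triangle JHG ⇒ M = (65/8, -10/3)
2·[HGD] = 8, 2·[NDM] = 91/24
[HGD]:[NDM] = 8:91/24 = 192/91

[HGD]:[NDM] = 192/91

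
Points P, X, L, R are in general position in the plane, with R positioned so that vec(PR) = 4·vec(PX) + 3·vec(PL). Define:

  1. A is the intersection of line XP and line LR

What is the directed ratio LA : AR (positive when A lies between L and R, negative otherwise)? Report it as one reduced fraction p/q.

LA:AR = -1/3

Set P = (0, 0), X = (1, 0), L = (0, 1), R = (4, 3); any affine frame gives the same invariant.
1. A is the intersection of line XP and line LR ⇒ A = (-2, 0)
A = L + t·(R−L) with t = -1/2, so LA:AR = t:(1−t) = -1/2:3/2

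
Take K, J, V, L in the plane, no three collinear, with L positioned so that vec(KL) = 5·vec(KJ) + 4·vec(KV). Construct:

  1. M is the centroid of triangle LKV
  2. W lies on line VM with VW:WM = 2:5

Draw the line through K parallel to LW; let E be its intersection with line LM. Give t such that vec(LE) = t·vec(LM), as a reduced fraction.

t = 17/5

Assign K = (0, 0), J = (1, 0), V = (0, 1), L = (5, 4) — the answer is frame-independent, so this choice is without loss of generality.
1. M is the centroid of triangle LKV ⇒ M = (5/3, 5/3)
2. W lies on line VM with VW:WM = 2:5 ⇒ W = (10/21, 25/21)
through K parallel to LW: direction (-95/21, -59/21); meets LM at E = (-19/3, -59/15)
E = L + t·(M−L) with t = 17/5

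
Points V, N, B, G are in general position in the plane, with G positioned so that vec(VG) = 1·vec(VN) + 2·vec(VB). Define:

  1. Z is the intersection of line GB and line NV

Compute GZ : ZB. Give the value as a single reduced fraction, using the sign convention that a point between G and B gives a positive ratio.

Work in coordinates with V = (0, 0), N = (1, 0), B = (0, 1), G = (1, 2).
1. Z is the intersection of line GB and line NV ⇒ Z = (-1, 0)
Z = G + t·(B−G) with t = 2, so GZ:ZB = t:(1−t) = 2:-1

GZ:ZB = -2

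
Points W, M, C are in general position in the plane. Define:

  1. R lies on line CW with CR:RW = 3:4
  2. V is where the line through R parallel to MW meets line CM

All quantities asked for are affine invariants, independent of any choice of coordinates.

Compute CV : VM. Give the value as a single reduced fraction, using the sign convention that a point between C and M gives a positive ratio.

Choose coordinates W = (0, 0), M = (1, 0), C = (0, 1).
1. R lies on line CW with CR:RW = 3:4 ⇒ R = (0, 4/7)
2. V is where the line through R parallel to MW meets line CM ⇒ V = (3/7, 4/7)
V = C + t·(M−C) with t = 3/7, so CV:VM = t:(1−t) = 3/7:4/7

CV:VM = 3/4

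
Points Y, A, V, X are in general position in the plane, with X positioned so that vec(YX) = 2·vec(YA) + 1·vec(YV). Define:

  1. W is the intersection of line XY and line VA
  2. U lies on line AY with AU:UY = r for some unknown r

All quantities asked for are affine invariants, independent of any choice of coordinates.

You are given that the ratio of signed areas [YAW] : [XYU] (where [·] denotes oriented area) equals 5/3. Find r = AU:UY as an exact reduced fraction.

r = 4

Set Y = (0, 0), A = (1, 0), V = (0, 1), X = (2, 1); any affine frame gives the same invariant.
1. W is the intersection of line XY and line VA ⇒ W = (2/3, 1/3)
2. With AU:UY = r, write λ = r/(r+1) so U = A + λ·(Y−A); U is affine-linear in λ
Every point depending on U is an affine combination of U and λ-independent points, so each such coordinate is linear in λ; the λ² term in each signed area is a multiple of (Y−A)×(Y−A) = 0, so 2·[YAW] and 2·[XYU] are each linear in λ. Evaluating at λ=0 and λ=1:
  2·[YAW] = 1/3,   2·[XYU] = −λ + 1
So [YAW]:[XYU] = (1/3) / (−λ + 1). Setting this equal to 5/3:
  1/3 = 5/3·(−λ + 1)  ⇒  λ = 4/5
Then r = λ/(1−λ) = (4/5)/(1/5) = 4. Check: with r = 4, U = (1/5, 0) and [YAW]:[XYU] = 5/3 as required.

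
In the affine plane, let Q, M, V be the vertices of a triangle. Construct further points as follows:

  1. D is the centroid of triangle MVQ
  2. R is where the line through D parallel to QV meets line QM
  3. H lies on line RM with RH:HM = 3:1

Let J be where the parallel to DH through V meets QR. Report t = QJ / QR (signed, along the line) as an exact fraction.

Assign Q = (0, 0), M = (1, 0), V = (0, 1) — the answer is frame-independent, so this choice is without loss of generality.
1. D is the centroid of triangle MVQ ⇒ D = (1/3, 1/3)
2. R is where the line through D parallel to QV meets line QM ⇒ R = (1/3, 0)
3. H lies on line RM with RH:HM = 3:1 ⇒ H = (5/6, 0)
through V parallel to DH: direction (1/2, -1/3); meets QR at J = (3/2, 0)
J = Q + t·(R−Q) with t = 9/2

t = 9/2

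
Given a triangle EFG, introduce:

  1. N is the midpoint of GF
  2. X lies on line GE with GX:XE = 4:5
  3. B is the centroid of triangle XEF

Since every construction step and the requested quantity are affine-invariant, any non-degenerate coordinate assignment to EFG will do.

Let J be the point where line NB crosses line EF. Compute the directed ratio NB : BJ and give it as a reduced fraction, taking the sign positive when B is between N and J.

NB:BJ = 17/10

Assign E = (0, 0), F = (1, 0), G = (0, 1) — the answer is frame-independent, so this choice is without loss of generality.
1. N is the midpoint of GF ⇒ N = (1/2, 1/2)
2. X lies on line GE with GX:XE = 4:5 ⇒ X = (0, 5/9)
3. B is the centroid of triangle XEF ⇒ B = (1/3, 5/27)
line NB meets EF at J = (4/17, 0)
B = N + t·(J−N) with t = 17/27, so NB:BJ = 17/27:10/27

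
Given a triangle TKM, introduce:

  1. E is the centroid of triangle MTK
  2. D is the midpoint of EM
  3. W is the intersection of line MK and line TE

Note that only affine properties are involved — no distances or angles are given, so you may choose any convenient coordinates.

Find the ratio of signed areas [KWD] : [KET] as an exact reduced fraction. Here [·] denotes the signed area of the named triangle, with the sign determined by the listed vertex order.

Assign T = (0, 0), K = (1, 0), M = (0, 1) — the answer is frame-independent, so this choice is without loss of generality.
1. E is the centroid of triangle MTK ⇒ E = (1/3, 1/3)
2. D is the midpoint of EM ⇒ D = (1/6, 2/3)
3. W is the intersection of line MK and line TE ⇒ W = (1/2, 1/2)
2·[KWD] = 1/12, 2·[KET] = 1/3
[KWD]:[KET] = 1/12:1/3 = 1/4

[KWD]:[KET] = 1/4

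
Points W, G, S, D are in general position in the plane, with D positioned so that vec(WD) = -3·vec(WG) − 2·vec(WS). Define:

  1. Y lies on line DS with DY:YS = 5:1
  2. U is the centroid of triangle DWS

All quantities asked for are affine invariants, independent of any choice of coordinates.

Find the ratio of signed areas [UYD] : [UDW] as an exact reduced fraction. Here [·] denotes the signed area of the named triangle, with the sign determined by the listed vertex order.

Choose coordinates W = (0, 0), G = (1, 0), S = (0, 1), D = (-3, -2).
1. Y lies on line DS with DY:YS = 5:1 ⇒ Y = (-1/2, 1/2)
2. U is the centroid of triangle DWS ⇒ U = (-1, -1/3)
2·[UYD] = 5/6, 2·[UDW] = 1
[UYD]:[UDW] = 5/6:1 = 5/6

[UYD]:[UDW] = 5/6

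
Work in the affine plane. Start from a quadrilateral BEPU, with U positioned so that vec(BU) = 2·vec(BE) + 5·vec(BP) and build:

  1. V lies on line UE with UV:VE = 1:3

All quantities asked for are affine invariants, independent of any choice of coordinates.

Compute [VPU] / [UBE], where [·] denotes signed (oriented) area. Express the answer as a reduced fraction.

[VPU]:[UBE] = -3/10

Work in coordinates with B = (0, 0), E = (1, 0), P = (0, 1), U = (2, 5).
1. V lies on line UE with UV:VE = 1:3 ⇒ V = (7/4, 15/4)
2·[VPU] = -3/2, 2·[UBE] = 5
[VPU]:[UBE] = -3/2:5 = -3/10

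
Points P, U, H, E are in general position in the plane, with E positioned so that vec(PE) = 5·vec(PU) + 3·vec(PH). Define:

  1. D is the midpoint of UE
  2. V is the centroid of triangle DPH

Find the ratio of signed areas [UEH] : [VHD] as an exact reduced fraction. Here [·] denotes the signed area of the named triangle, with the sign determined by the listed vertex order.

[UEH]:[VHD] = -7

Choose coordinates P = (0, 0), U = (1, 0), H = (0, 1), E = (5, 3).
1. D is the midpoint of UE ⇒ D = (3, 3/2)
2. V is the centroid of triangle DPH ⇒ V = (1, 5/6)
2·[UEH] = 7, 2·[VHD] = -1
[UEH]:[VHD] = 7:-1 = -7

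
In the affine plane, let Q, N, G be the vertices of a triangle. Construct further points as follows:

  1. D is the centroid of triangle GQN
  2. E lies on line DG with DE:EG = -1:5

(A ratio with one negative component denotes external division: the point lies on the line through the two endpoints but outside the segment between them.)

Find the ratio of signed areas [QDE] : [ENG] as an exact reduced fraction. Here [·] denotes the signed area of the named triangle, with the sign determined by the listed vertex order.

Set Q = (0, 0), N = (1, 0), G = (0, 1); any affine frame gives the same invariant.
1. D is the centroid of triangle GQN ⇒ D = (1/3, 1/3)
2. E lies on line DG with DE:EG = -1:5 ⇒ E = (5/12, 1/6)
2·[QDE] = -1/12, 2·[ENG] = 5/12
[QDE]:[ENG] = -1/12:5/12 = -1/5

[QDE]:[ENG] = -1/5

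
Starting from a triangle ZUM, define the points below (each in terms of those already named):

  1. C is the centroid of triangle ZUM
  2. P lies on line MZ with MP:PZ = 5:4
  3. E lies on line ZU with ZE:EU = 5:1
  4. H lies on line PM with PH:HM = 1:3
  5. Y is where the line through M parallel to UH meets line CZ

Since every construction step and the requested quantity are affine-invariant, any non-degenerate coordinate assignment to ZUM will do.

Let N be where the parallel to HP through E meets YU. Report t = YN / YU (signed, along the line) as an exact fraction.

Choose coordinates Z = (0, 0), U = (1, 0), M = (0, 1).
1. C is the centroid of triangle ZUM ⇒ C = (1/3, 1/3)
2. P lies on line MZ with MP:PZ = 5:4 ⇒ P = (0, 4/9)
3. E lies on line ZU with ZE:EU = 5:1 ⇒ E = (5/6, 0)
4. H lies on line PM with PH:HM = 1:3 ⇒ H = (0, 7/12)
5. Y is where the line through M parallel to UH meets line CZ ⇒ Y = (12/19, 12/19)
through E parallel to HP: direction (0, -5/36); meets YU at N = (5/6, 2/7)
N = Y + t·(U−Y) with t = 23/42

t = 23/42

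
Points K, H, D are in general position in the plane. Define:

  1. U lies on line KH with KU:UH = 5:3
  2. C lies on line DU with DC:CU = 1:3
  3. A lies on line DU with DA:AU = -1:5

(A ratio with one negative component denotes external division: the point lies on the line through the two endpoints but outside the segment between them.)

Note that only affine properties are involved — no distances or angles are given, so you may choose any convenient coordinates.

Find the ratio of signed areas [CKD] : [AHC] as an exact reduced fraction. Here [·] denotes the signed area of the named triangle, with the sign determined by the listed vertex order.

Work in coordinates with K = (0, 0), H = (1, 0), D = (0, 1).
1. U lies on line KH with KU:UH = 5:3 ⇒ U = (5/8, 0)
2. C lies on line DU with DC:CU = 1:3 ⇒ C = (5/32, 3/4)
3. A lies on line DU with DA:AU = -1:5 ⇒ A = (-5/32, 5/4)
2·[CKD] = -5/32, 2·[AHC] = -3/16
[CKD]:[AHC] = -5/32:-3/16 = 5/6

[CKD]:[AHC] = 5/6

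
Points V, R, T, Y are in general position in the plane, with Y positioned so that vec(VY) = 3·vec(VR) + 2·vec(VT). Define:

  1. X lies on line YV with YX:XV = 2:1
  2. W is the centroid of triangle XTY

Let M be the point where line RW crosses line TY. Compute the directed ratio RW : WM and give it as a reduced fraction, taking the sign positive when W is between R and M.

Work in coordinates with V = (0, 0), R = (1, 0), T = (0, 1), Y = (3, 2).
1. X lies on line YV with YX:XV = 2:1 ⇒ X = (1, 2/3)
2. W is the centroid of triangle XTY ⇒ W = (4/3, 11/9)
line RW meets TY at M = (7/5, 22/15)
W = R + t·(M−R) with t = 5/6, so RW:WM = 5/6:1/6

RW:WM = 5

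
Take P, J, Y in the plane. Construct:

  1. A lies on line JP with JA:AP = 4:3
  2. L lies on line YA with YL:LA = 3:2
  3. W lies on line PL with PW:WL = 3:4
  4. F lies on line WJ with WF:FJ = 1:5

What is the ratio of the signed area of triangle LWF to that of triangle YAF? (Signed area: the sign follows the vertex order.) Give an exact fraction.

[LWF]:[YAF] = -7/20

Work in coordinates with P = (0, 0), J = (1, 0), Y = (0, 1).
1. A lies on line JP with JA:AP = 4:3 ⇒ A = (3/7, 0)
2. L lies on line YA with YL:LA = 3:2 ⇒ L = (9/35, 2/5)
3. W lies on line PL with PW:WL = 3:4 ⇒ W = (27/245, 6/35)
4. F lies on line WJ with WF:FJ = 1:5 ⇒ F = (38/147, 1/7)
2·[LWF] = 4/105, 2·[YAF] = -16/147
[LWF]:[YAF] = 4/105:-16/147 = -7/20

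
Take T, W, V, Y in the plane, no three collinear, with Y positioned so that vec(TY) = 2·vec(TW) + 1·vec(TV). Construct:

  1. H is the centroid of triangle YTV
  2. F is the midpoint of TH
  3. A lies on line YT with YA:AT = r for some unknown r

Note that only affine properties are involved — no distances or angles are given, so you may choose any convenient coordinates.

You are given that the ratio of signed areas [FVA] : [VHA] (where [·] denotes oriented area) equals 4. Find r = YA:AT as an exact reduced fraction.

r = 4/3

Assign T = (0, 0), W = (1, 0), V = (0, 1), Y = (2, 1) — the answer is frame-independent, so this choice is without loss of generality.
1. H is the centroid of triangle YTV ⇒ H = (2/3, 2/3)
2. F is the midpoint of TH ⇒ F = (1/3, 1/3)
3. With YA:AT = r, write λ = r/(r+1) so A = Y + λ·(T−Y); A is affine-linear in λ
Every point depending on A is an affine combination of A and λ-independent points, so each such coordinate is linear in λ; the λ² term in each signed area is a multiple of (T−Y)×(T−Y) = 0, so 2·[FVA] and 2·[VHA] are each linear in λ. Evaluating at λ=0 and λ=1:
  2·[FVA] = 5/3·λ − 4/3,   2·[VHA] = -4/3·λ + 2/3
So [FVA]:[VHA] = (5/3·λ − 4/3) / (-4/3·λ + 2/3). Setting this equal to 4:
  5/3·λ − 4/3 = 4·(-4/3·λ + 2/3)  ⇒  λ = 4/7
Then r = λ/(1−λ) = (4/7)/(3/7) = 4/3. Check: with r = 4/3, A = (6/7, 3/7) and [FVA]:[VHA] = 4 as required.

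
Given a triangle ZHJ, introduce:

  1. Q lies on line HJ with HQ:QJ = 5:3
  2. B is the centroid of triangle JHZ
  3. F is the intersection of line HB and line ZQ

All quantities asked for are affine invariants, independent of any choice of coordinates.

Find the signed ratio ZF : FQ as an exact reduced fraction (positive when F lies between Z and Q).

Work in coordinates with Z = (0, 0), H = (1, 0), J = (0, 1).
1. Q lies on line HJ with HQ:QJ = 5:3 ⇒ Q = (3/8, 5/8)
2. B is the centroid of triangle JHZ ⇒ B = (1/3, 1/3)
3. F is the intersection of line HB and line ZQ ⇒ F = (3/13, 5/13)
F = Z + t·(Q−Z) with t = 8/13, so ZF:FQ = t:(1−t) = 8/13:5/13

ZF:FQ = 8/5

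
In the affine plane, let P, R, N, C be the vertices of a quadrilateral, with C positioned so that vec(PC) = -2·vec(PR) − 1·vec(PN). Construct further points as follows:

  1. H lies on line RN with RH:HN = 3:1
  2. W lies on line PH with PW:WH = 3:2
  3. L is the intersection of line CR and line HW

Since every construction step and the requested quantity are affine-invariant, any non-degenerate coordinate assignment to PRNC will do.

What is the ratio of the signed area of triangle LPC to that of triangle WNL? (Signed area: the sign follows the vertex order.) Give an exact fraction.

[LPC]:[WNL] = 25/11

Set P = (0, 0), R = (1, 0), N = (0, 1), C = (-2, -1); any affine frame gives the same invariant.
1. H lies on line RN with RH:HN = 3:1 ⇒ H = (1/4, 3/4)
2. W lies on line PH with PW:WH = 3:2 ⇒ W = (3/20, 9/20)
3. L is the intersection of line CR and line HW ⇒ L = (-1/8, -3/8)
2·[LPC] = 5/8, 2·[WNL] = 11/40
[LPC]:[WNL] = 5/8:11/40 = 25/11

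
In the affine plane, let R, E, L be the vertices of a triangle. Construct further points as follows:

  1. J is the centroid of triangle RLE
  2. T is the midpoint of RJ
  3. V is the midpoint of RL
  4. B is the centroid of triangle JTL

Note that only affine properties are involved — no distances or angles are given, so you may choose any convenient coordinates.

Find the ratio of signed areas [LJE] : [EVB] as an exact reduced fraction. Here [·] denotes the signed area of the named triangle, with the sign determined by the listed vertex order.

[LJE]:[EVB] = -4

Set R = (0, 0), E = (1, 0), L = (0, 1); any affine frame gives the same invariant.
1. J is the centroid of triangle RLE ⇒ J = (1/3, 1/3)
2. T is the midpoint of RJ ⇒ T = (1/6, 1/6)
3. V is the midpoint of RL ⇒ V = (0, 1/2)
4. B is the centroid of triangle JTL ⇒ B = (1/6, 1/2)
2·[LJE] = 1/3, 2·[EVB] = -1/12
[LJE]:[EVB] = 1/3:-1/12 = -4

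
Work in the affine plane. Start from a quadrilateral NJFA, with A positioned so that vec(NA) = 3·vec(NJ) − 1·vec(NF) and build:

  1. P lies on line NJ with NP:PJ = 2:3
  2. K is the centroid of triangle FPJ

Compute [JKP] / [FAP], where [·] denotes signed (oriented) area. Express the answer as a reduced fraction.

Work in coordinates with N = (0, 0), J = (1, 0), F = (0, 1), A = (3, -1).
1. P lies on line NJ with NP:PJ = 2:3 ⇒ P = (2/5, 0)
2. K is the centroid of triangle FPJ ⇒ K = (7/15, 1/3)
2·[JKP] = 1/5, 2·[FAP] = -11/5
[JKP]:[FAP] = 1/5:-11/5 = -1/11

[JKP]:[FAP] = -1/11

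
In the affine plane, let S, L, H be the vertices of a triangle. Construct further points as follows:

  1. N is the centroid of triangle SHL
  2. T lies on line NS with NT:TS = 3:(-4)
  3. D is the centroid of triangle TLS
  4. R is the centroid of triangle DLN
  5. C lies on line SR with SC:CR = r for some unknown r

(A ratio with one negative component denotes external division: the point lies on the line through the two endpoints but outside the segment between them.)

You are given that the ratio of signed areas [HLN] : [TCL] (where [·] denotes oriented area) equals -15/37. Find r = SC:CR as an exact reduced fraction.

r = 3/2

Set S = (0, 0), L = (1, 0), H = (0, 1); any affine frame gives the same invariant.
1. N is the centroid of triangle SHL ⇒ N = (1/3, 1/3)
2. T lies on line NS with NT:TS = 3:(-4) ⇒ T = (4/3, 4/3)
3. D is the centroid of triangle TLS ⇒ D = (7/9, 4/9)
4. R is the centroid of triangle DLN ⇒ R = (19/27, 7/27)
5. With SC:CR = r, write λ = r/(r+1) so C = S + λ·(R−S); C is affine-linear in λ
Every point depending on C is an affine combination of C and λ-independent points, so each such coordinate is linear in λ; the λ² term in each signed area is a multiple of (R−S)×(R−S) = 0, so 2·[HLN] and 2·[TCL] are each linear in λ. Evaluating at λ=0 and λ=1:
  2·[HLN] = -1/3,   2·[TCL] = -23/27·λ + 4/3
So [HLN]:[TCL] = (-1/3) / (-23/27·λ + 4/3). Setting this equal to -15/37:
  -1/3 = -15/37·(-23/27·λ + 4/3)  ⇒  λ = 3/5
Then r = λ/(1−λ) = (3/5)/(2/5) = 3/2. Check: with r = 3/2, C = (19/45, 7/45) and [HLN]:[TCL] = -15/37 as required.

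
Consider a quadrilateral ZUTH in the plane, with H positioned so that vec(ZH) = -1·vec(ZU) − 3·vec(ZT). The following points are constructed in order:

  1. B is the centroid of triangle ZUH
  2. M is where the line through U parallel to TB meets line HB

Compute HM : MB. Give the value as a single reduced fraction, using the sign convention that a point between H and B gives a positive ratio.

HM:MB = -2

Assign Z = (0, 0), U = (1, 0), T = (0, 1), H = (-1, -3) — the answer is frame-independent, so this choice is without loss of generality.
1. B is the centroid of triangle ZUH ⇒ B = (0, -1)
2. M is where the line through U parallel to TB meets line HB ⇒ M = (1, 1)
M = H + t·(B−H) with t = 2, so HM:MB = t:(1−t) = 2:-1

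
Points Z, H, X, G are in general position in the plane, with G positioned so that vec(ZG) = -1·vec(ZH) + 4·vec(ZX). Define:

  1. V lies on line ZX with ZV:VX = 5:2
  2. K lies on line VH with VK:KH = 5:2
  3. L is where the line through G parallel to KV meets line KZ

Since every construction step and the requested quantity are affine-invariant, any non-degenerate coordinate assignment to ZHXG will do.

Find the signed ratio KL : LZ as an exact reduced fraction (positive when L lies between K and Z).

KL:LZ = -18/23

Set Z = (0, 0), H = (1, 0), X = (0, 1), G = (-1, 4); any affine frame gives the same invariant.
1. V lies on line ZX with ZV:VX = 5:2 ⇒ V = (0, 5/7)
2. K lies on line VH with VK:KH = 5:2 ⇒ K = (5/7, 10/49)
3. L is where the line through G parallel to KV meets line KZ ⇒ L = (23/7, 46/49)
L = K + t·(Z−K) with t = -18/5, so KL:LZ = t:(1−t) = -18/5:23/5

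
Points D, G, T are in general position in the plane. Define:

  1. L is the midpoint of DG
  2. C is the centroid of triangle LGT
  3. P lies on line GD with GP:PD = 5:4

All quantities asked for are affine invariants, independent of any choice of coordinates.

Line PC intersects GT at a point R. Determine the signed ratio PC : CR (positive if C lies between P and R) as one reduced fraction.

Work in coordinates with D = (0, 0), G = (1, 0), T = (0, 1).
1. L is the midpoint of DG ⇒ L = (1/2, 0)
2. C is the centroid of triangle LGT ⇒ C = (1/2, 1/3)
3. P lies on line GD with GP:PD = 5:4 ⇒ P = (4/9, 0)
line PC meets GT at R = (11/21, 10/21)
C = P + t·(R−P) with t = 7/10, so PC:CR = 7/10:3/10

PC:CR = 7/3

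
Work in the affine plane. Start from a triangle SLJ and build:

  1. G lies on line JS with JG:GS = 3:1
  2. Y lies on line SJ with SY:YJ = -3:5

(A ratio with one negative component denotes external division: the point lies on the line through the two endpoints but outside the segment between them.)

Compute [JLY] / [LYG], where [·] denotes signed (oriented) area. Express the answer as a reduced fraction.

[JLY]:[LYG] = 10/7

Work in coordinates with S = (0, 0), L = (1, 0), J = (0, 1).
1. G lies on line JS with JG:GS = 3:1 ⇒ G = (0, 1/4)
2. Y lies on line SJ with SY:YJ = -3:5 ⇒ Y = (0, -3/2)
2·[JLY] = -5/2, 2·[LYG] = -7/4
[JLY]:[LYG] = -5/2:-7/4 = 10/7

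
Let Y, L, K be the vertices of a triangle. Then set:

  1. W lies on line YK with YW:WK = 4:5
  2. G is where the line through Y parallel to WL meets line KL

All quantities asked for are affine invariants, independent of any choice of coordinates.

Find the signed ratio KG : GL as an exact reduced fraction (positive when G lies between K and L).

Set Y = (0, 0), L = (1, 0), K = (0, 1); any affine frame gives the same invariant.
1. W lies on line YK with YW:WK = 4:5 ⇒ W = (0, 4/9)
2. G is where the line through Y parallel to WL meets line KL ⇒ G = (9/5, -4/5)
G = K + t·(L−K) with t = 9/5, so KG:GL = t:(1−t) = 9/5:-4/5

KG:GL = -9/4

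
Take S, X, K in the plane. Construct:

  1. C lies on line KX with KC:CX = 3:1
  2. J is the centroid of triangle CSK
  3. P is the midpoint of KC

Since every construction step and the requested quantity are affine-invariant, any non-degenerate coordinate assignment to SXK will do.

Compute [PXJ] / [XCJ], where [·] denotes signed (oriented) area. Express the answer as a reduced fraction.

Set S = (0, 0), X = (1, 0), K = (0, 1); any affine frame gives the same invariant.
1. C lies on line KX with KC:CX = 3:1 ⇒ C = (3/4, 1/4)
2. J is the centroid of triangle CSK ⇒ J = (1/4, 5/12)
3. P is the midpoint of KC ⇒ P = (3/8, 5/8)
2·[PXJ] = -5/24, 2·[XCJ] = 1/12
[PXJ]:[XCJ] = -5/24:1/12 = -5/2

[PXJ]:[XCJ] = -5/2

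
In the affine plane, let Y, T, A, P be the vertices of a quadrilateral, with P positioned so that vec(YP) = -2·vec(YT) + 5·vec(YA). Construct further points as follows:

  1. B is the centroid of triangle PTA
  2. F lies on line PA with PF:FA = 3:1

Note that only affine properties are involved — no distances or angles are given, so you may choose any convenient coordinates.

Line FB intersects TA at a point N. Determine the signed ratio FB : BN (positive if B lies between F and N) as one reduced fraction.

Work in coordinates with Y = (0, 0), T = (1, 0), A = (0, 1), P = (-2, 5).
1. B is the centroid of triangle PTA ⇒ B = (-1/3, 2)
2. F lies on line PA with PF:FA = 3:1 ⇒ F = (-1/2, 2)
line FB meets TA at N = (-1, 2)
B = F + t·(N−F) with t = -1/3, so FB:BN = -1/3:4/3

FB:BN = -1/4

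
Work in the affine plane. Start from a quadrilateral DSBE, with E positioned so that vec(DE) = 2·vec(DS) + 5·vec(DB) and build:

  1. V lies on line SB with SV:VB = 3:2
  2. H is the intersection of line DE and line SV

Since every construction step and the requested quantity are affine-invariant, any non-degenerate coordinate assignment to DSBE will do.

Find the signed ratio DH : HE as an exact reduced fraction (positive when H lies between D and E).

Choose coordinates D = (0, 0), S = (1, 0), B = (0, 1), E = (2, 5).
1. V lies on line SB with SV:VB = 3:2 ⇒ V = (2/5, 3/5)
2. H is the intersection of line DE and line SV ⇒ H = (2/7, 5/7)
H = D + t·(E−D) with t = 1/7, so DH:HE = t:(1−t) = 1/7:6/7

DH:HE = 1/6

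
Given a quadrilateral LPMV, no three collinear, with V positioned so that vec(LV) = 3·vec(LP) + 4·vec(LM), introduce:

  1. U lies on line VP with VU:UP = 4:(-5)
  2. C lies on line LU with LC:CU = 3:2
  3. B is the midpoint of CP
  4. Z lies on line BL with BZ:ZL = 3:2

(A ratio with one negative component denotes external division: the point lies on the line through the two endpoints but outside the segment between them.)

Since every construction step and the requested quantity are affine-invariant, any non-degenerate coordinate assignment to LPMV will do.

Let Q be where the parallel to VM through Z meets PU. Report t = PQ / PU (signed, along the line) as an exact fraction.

t = 47/250

Choose coordinates L = (0, 0), P = (1, 0), M = (0, 1), V = (3, 4).
1. U lies on line VP with VU:UP = 4:(-5) ⇒ U = (11, 20)
2. C lies on line LU with LC:CU = 3:2 ⇒ C = (33/5, 12)
3. B is the midpoint of CP ⇒ B = (19/5, 6)
4. Z lies on line BL with BZ:ZL = 3:2 ⇒ Z = (38/25, 12/5)
through Z parallel to VM: direction (-3, -3); meets PU at Q = (72/25, 94/25)
Q = P + t·(U−P) with t = 47/250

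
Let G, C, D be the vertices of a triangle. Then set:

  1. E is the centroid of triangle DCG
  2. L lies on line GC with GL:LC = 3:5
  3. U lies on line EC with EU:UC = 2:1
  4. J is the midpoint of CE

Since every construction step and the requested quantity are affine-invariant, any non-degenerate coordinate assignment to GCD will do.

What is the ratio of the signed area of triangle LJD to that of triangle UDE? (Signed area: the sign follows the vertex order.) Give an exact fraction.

Set G = (0, 0), C = (1, 0), D = (0, 1); any affine frame gives the same invariant.
1. E is the centroid of triangle DCG ⇒ E = (1/3, 1/3)
2. L lies on line GC with GL:LC = 3:5 ⇒ L = (3/8, 0)
3. U lies on line EC with EU:UC = 2:1 ⇒ U = (7/9, 1/9)
4. J is the midpoint of CE ⇒ J = (2/3, 1/6)
2·[LJD] = 17/48, 2·[UDE] = 2/9
[LJD]:[UDE] = 17/48:2/9 = 51/32

[LJD]:[UDE] = 51/32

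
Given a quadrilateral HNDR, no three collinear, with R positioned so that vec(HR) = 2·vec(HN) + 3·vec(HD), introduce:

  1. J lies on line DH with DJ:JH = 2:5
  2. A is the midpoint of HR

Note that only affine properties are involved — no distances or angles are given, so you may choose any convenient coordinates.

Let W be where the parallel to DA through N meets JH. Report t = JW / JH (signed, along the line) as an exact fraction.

t = 17/10

Assign H = (0, 0), N = (1, 0), D = (0, 1), R = (2, 3) — the answer is frame-independent, so this choice is without loss of generality.
1. J lies on line DH with DJ:JH = 2:5 ⇒ J = (0, 5/7)
2. A is the midpoint of HR ⇒ A = (1, 3/2)
through N parallel to DA: direction (1, 1/2); meets JH at W = (0, -1/2)
W = J + t·(H−J) with t = 17/10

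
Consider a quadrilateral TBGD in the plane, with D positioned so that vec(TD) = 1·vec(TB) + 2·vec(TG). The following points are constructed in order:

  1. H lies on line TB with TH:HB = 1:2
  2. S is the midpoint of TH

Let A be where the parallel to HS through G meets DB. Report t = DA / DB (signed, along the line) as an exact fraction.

t = 1/2

Choose coordinates T = (0, 0), B = (1, 0), G = (0, 1), D = (1, 2).
1. H lies on line TB with TH:HB = 1:2 ⇒ H = (1/3, 0)
2. S is the midpoint of TH ⇒ S = (1/6, 0)
through G parallel to HS: direction (-1/6, 0); meets DB at A = (1, 1)
A = D + t·(B−D) with t = 1/2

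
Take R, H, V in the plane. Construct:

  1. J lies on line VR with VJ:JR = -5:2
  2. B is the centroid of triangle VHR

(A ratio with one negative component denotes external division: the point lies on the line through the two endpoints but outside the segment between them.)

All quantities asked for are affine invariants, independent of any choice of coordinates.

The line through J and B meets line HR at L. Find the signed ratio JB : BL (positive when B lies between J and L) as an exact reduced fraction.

JB:BL = -3

Work in coordinates with R = (0, 0), H = (1, 0), V = (0, 1).
1. J lies on line VR with VJ:JR = -5:2 ⇒ J = (0, -2/3)
2. B is the centroid of triangle VHR ⇒ B = (1/3, 1/3)
line JB meets HR at L = (2/9, 0)
B = J + t·(L−J) with t = 3/2, so JB:BL = 3/2:-1/2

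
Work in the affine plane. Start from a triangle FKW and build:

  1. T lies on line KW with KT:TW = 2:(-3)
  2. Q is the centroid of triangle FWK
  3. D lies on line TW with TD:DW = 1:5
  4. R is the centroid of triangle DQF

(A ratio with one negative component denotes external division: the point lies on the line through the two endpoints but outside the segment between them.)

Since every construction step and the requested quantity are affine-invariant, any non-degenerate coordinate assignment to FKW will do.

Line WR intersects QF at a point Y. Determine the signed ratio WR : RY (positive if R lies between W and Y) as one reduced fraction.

WR:RY = -7/4

Work in coordinates with F = (0, 0), K = (1, 0), W = (0, 1).
1. T lies on line KW with KT:TW = 2:(-3) ⇒ T = (3, -2)
2. Q is the centroid of triangle FWK ⇒ Q = (1/3, 1/3)
3. D lies on line TW with TD:DW = 1:5 ⇒ D = (5/2, -3/2)
4. R is the centroid of triangle DQF ⇒ R = (17/18, -7/18)
line WR meets QF at Y = (17/42, 17/42)
R = W + t·(Y−W) with t = 7/3, so WR:RY = 7/3:-4/3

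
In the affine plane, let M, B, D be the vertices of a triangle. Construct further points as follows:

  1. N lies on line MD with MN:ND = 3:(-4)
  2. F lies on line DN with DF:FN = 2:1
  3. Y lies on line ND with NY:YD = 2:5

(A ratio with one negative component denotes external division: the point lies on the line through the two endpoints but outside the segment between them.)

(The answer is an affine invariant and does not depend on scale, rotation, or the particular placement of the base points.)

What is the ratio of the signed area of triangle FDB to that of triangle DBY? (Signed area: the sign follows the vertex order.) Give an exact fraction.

[FDB]:[DBY] = 14/15

Assign M = (0, 0), B = (1, 0), D = (0, 1) — the answer is frame-independent, so this choice is without loss of generality.
1. N lies on line MD with MN:ND = 3:(-4) ⇒ N = (0, -3)
2. F lies on line DN with DF:FN = 2:1 ⇒ F = (0, -5/3)
3. Y lies on line ND with NY:YD = 2:5 ⇒ Y = (0, -13/7)
2·[FDB] = -8/3, 2·[DBY] = -20/7
[FDB]:[DBY] = -8/3:-20/7 = 14/15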